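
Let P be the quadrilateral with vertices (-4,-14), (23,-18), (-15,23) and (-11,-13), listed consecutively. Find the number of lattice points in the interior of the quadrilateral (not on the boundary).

599

Using the shoelace formula, 2A = |[(-4)·(-18) − 23·(-14)] + [23·23 − (-15)·(-18)] + [(-15)·(-13) − (-11)·23] + [(-11)·(-14) − (-4)·(-13)]| = 1203, so the area is 1203/2.
The number of boundary lattice points is Σ gcd(|Δx|,|Δy|) = gcd(27,4) + gcd(38,41) + gcd(4,36) + gcd(7,1) = 1+1+4+1 = 7.
By Pick's theorem A = I + B/2 − 1, so I = 1203/2 − 7/2 + 1 = 599.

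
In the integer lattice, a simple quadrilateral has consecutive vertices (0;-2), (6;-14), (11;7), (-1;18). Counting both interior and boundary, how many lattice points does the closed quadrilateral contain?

213

Using the shoelace formula, 2A = |[0·(-14) − 6·(-2)] + [6·7 − 11·(-14)] + [11·18 − (-1)·7] + [(-1)·(-2) − 0·18]| = 415, so the area is 207.5.
Summing gcd(|Δx|,|Δy|) over the edges gives the boundary count: gcd(6,12) + gcd(5,21) + gcd(12,11) + gcd(1,20) = 6+1+1+1 = 9.
Pick's theorem gives I = A − B/2 + 1 = 207.5 − 9/2 + 1 = 204, so the closed region contains I + B = 204 + 9 = 213 lattice points.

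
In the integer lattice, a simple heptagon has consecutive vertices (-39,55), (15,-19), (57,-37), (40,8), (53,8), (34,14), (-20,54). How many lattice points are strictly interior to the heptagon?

By the shoelace formula, twice the signed area is |[(-39)·(-19) − 15·55] + [15·(-37) − 57·(-19)] + [57·8 − 40·(-37)] + [40·8 − 53·8] + [53·14 − 34·8] + [34·54 − (-20)·14] + [(-20)·55 − (-39)·54]| = 5868, so the area is 2934.
Along each edge there are gcd(|Δx|,|Δy|)+1 lattice points, so counting each shared vertex once the boundary has gcd(54,74) + gcd(42,18) + gcd(17,45) + gcd(13,0) + gcd(19,6) + gcd(54,40) + gcd(19,1) = 2+6+1+13+1+2+1 = 26.
Pick's theorem gives I = A − B/2 + 1 = 2934 − 26/2 + 1 = 2922.

2922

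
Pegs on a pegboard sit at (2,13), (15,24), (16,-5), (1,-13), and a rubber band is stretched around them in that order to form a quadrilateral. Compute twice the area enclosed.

By the shoelace formula, twice the signed area is |[2·24 − 15·13] + [15·(-5) − 16·24] + [16·(-13) − 1·(-5)] + [1·13 − 2·(-13)]| = 770, so the area is 385.

770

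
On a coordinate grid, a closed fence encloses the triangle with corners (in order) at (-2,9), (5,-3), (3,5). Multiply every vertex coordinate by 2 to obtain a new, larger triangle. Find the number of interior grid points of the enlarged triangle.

Using the shoelace formula, 2A = |((-2)·(-3) − 5·9) + (5·5 − 3·(-3)) + (3·9 − (-2)·5)| = 32, so the area is 16.
The number of boundary lattice points is Σ gcd(|Δx|,|Δy|) = gcd(7,12) + gcd(2,8) + gcd(5,4) = 1+2+1 = 4.
Scaling by 2 multiplies the area by 2² = 4 (so the new area is 64) and multiplies the boundary lattice-point count by 2, giving 8.
By Pick's theorem, the interior count of the dilated polygon is 64 − 8/2 + 1 = 61.

61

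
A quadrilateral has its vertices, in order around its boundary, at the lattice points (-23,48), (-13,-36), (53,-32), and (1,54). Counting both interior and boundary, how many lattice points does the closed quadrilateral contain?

Using the shoelace formula, 2A = |((-23)·(-36) − (-13)·48) + ((-13)·(-32) − 53·(-36)) + (53·54 − 1·(-32)) + (1·48 − (-23)·54)| = 7960, so the area is 3980.
Along each edge there are gcd(|Δx|,|Δy|)+1 lattice points, so counting each shared vertex once the boundary has gcd(10,84) + gcd(66,4) + gcd(52,86) + gcd(24,6) = 2+2+2+6 = 12.
Pick's theorem gives I = A − B/2 + 1 = 3980 − 12/2 + 1 = 3975, so the closed region contains I + B = 3975 + 12 = 3987 lattice points.

3987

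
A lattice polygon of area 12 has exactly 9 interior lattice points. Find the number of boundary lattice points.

Pick's theorem gives A = I + B/2 − 1, so B = 2(A − I + 1) = 2(12 − 9 + 1) = 8.

8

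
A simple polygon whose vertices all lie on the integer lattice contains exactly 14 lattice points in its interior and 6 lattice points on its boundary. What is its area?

16

By Pick's theorem, A = I + B/2 − 1 = 14 + 6/2 − 1 = 16.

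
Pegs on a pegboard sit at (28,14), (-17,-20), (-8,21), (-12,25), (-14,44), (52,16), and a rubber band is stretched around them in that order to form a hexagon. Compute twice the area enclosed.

3197

By the shoelace formula, twice the signed area is |(28·(-20) − (-17)·14) + ((-17)·21 − (-8)·(-20)) + ((-8)·25 − (-12)·21) + ((-12)·44 − (-14)·25) + ((-14)·16 − 52·44) + (52·14 − 28·16)| = 3197, so the area is 1598.5.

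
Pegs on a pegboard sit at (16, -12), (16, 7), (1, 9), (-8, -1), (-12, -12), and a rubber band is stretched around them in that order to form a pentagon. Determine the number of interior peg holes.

442

The shoelace formula gives twice the area as |(16·7 − 16·(-12)) + (16·9 − 1·7) + (1·(-1) − (-8)·9) + ((-8)·(-12) − (-12)·(-1)) + ((-12)·(-12) − 16·(-12))| = 932, so the area is 466.
Along each edge there are gcd(|Δx|,|Δy|)+1 lattice points, so counting each shared vertex once the boundary has gcd(0,19) + gcd(15,2) + gcd(9,10) + gcd(4,11) + gcd(28,0) = 19+1+1+1+28 = 50.
Pick's theorem gives I = A − B/2 + 1 = 466 − 50/2 + 1 = 442.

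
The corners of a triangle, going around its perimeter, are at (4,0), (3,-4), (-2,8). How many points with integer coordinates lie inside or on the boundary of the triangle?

Using the shoelace formula, 2A = |[4·(-4) − 3·0] + [3·8 − (-2)·(-4)] + [(-2)·0 − 4·8]| = 32, so the area is 16.
Summing gcd(|Δx|,|Δy|) over the edges gives the boundary count: gcd(1,4) + gcd(5,12) + gcd(6,8) = 1+1+2 = 4.
Pick's theorem gives I = A − B/2 + 1 = 16 − 4/2 + 1 = 15, so the closed region contains I + B = 15 + 4 = 19 lattice points.

19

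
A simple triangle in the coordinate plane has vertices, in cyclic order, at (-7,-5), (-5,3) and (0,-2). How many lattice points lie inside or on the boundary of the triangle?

30

The shoelace formula gives twice the area as |[(-7)·3 − (-5)·(-5)] + [(-5)·(-2) − 0·3] + [0·(-5) − (-7)·(-2)]| = 50, so the area is 25.
Summing gcd(|Δx|,|Δy|) over the edges gives the boundary count: gcd(2,8) + gcd(5,5) + gcd(7,3) = 2+5+1 = 8.
Pick's theorem gives I = A − B/2 + 1 = 25 − 8/2 + 1 = 22, so the closed region contains I + B = 22 + 8 = 30 lattice points.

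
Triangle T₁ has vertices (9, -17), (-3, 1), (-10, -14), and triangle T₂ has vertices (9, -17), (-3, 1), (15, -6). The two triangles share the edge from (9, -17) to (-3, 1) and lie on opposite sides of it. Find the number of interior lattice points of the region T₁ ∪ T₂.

The union is the simple quadrilateral with vertices (9, -17), (-10, -14), (-3, 1), (15, -6) in order.
The shoelace formula gives twice the area as |(9·(-14) − (-10)·(-17)) + ((-10)·1 − (-3)·(-14)) + ((-3)·(-6) − 15·1) + (15·(-17) − 9·(-6))| = 546, so the area is 273.
The number of boundary lattice points is Σ gcd(|Δx|,|Δy|) = gcd(19,3) + gcd(7,15) + gcd(18,7) + gcd(6,11) = 1+1+1+1 = 4.
By Pick's theorem I = A − B/2 + 1 = 273 − 4/2 + 1 = 272.

272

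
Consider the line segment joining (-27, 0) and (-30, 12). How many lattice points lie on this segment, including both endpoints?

4

The number of lattice points on a segment between lattice points is gcd(|Δx|,|Δy|) + 1 = gcd(3,12) + 1 = 3 + 1 = 4.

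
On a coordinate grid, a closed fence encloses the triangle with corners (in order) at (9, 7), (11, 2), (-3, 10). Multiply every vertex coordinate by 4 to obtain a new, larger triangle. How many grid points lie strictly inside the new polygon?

The shoelace formula gives twice the area as |[9·2 − 11·7] + [11·10 − (-3)·2] + [(-3)·7 − 9·10]| = 54, so the area is 27.
The number of boundary lattice points is Σ gcd(|Δx|,|Δy|) = gcd(2,5) + gcd(14,8) + gcd(12,3) = 1+2+3 = 6.
Scaling by 4 multiplies the area by 4² = 16 (so the new area is 432) and multiplies the boundary lattice-point count by 4, giving 24.
By Pick's theorem, the interior count of the dilated polygon is 432 − 24/2 + 1 = 421.

421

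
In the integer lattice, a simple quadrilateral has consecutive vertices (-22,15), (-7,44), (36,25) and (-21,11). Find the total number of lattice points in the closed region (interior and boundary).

Using the shoelace formula, 2A = |[(-22)·44 − (-7)·15] + [(-7)·25 − 36·44] + [36·11 − (-21)·25] + [(-21)·15 − (-22)·11]| = 1774, so the area is 887.
The number of boundary lattice points is Σ gcd(|Δx|,|Δy|) = gcd(15,29) + gcd(43,19) + gcd(57,14) + gcd(1,4) = 1+1+1+1 = 4.
Pick's theorem gives I = A − B/2 + 1 = 887 − 4/2 + 1 = 886, so the closed region contains I + B = 886 + 4 = 890 lattice points.

890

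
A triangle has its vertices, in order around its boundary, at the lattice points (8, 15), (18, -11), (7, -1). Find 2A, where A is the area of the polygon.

186

The shoelace formula gives twice the area as |[8·(-11) − 18·15] + [18·(-1) − 7·(-11)] + [7·15 − 8·(-1)]| = 186, so the area is 93.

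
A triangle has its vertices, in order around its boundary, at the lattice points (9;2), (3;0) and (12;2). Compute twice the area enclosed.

6

Using the shoelace formula, 2A = |[9·0 − 3·2] + [3·2 − 12·0] + [12·2 − 9·2]| = 6, so the area is 3.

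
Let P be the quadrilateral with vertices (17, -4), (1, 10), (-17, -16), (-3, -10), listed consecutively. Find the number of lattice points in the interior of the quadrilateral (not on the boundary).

The shoelace formula gives twice the area as |(17·10 − 1·(-4)) + (1·(-16) − (-17)·10) + ((-17)·(-10) − (-3)·(-16)) + ((-3)·(-4) − 17·(-10))| = 632, so the area is 316.
Along each edge there are gcd(|Δx|,|Δy|)+1 lattice points, so counting each shared vertex once the boundary has gcd(16,14) + gcd(18,26) + gcd(14,6) + gcd(20,6) = 2+2+2+2 = 8.
By Pick's theorem A = I + B/2 − 1, so I = 316 − 8/2 + 1 = 313.

313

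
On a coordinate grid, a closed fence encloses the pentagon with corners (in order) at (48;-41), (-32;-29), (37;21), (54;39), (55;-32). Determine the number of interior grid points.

By the shoelace formula, twice the signed area is |[48·(-29) − (-32)·(-41)] + [(-32)·21 − 37·(-29)] + [37·39 − 54·21] + [54·(-32) − 55·39] + [55·(-41) − 48·(-32)]| = 6586, so the area is 3293.
Summing gcd(|Δx|,|Δy|) over the edges gives the boundary count: gcd(80,12) + gcd(69,50) + gcd(17,18) + gcd(1,71) + gcd(7,9) = 4+1+1+1+1 = 8.
By Pick's theorem A = I + B/2 − 1, so I = 3293 − 8/2 + 1 = 3290.

3290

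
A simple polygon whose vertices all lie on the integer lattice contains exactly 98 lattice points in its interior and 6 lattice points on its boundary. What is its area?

100

By Pick's theorem, A = I + B/2 − 1 = 98 + 6/2 − 1 = 100.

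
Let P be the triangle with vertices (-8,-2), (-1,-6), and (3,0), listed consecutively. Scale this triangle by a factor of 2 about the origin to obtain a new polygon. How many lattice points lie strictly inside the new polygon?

The shoelace formula gives twice the area as |[(-8)·(-6) − (-1)·(-2)] + [(-1)·0 − 3·(-6)] + [3·(-2) − (-8)·0]| = 58, so the area is 29.
The number of boundary lattice points is Σ gcd(|Δx|,|Δy|) = gcd(7,4) + gcd(4,6) + gcd(11,2) = 1+2+1 = 4.
Scaling by 2 multiplies the area by 2² = 4 (so the new area is 116) and multiplies the boundary lattice-point count by 2, giving 8.
By Pick's theorem, the interior count of the dilated polygon is 116 − 8/2 + 1 = 113.

113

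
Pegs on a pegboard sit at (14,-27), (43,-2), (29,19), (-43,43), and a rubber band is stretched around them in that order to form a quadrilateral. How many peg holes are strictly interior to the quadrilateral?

2300

The shoelace formula gives twice the area as |(14·(-2) − 43·(-27)) + (43·19 − 29·(-2)) + (29·43 − (-43)·19) + ((-43)·(-27) − 14·43)| = 4631, so the area is 2315.5.
Along each edge there are gcd(|Δx|,|Δy|)+1 lattice points, so counting each shared vertex once the boundary has gcd(29,25) + gcd(14,21) + gcd(72,24) + gcd(57,70) = 1+7+24+1 = 33.
Pick's theorem gives I = A − B/2 + 1 = 2315.5 − 33/2 + 1 = 2300.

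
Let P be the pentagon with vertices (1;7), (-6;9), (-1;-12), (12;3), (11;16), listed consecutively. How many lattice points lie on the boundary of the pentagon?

Along each edge there are gcd(|Δx|,|Δy|)+1 lattice points, so counting each shared vertex once the boundary has gcd(7,2) + gcd(5,21) + gcd(13,15) + gcd(1,13) + gcd(10,9) = 1+1+1+1+1 = 5.

5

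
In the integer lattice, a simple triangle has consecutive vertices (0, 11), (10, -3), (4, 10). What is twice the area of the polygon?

46

Using the shoelace formula, 2A = |[0·(-3) − 10·11] + [10·10 − 4·(-3)] + [4·11 − 0·10]| = 46, so the area is 23.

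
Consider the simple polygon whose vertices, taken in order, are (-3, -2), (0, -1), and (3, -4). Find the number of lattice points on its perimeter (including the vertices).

Along each edge there are gcd(|Δx|,|Δy|)+1 lattice points, so counting each shared vertex once the boundary has gcd(3,1) + gcd(3,3) + gcd(6,2) = 1+3+2 = 6.

6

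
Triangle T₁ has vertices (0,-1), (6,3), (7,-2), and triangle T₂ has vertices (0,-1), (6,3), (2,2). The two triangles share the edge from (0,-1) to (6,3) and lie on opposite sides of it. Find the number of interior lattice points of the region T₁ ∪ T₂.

21

The union is the simple quadrilateral with vertices (0,-1), (7,-2), (6,3), (2,2) in order.
By the shoelace formula, twice the signed area is |[0·(-2) − 7·(-1)] + [7·3 − 6·(-2)] + [6·2 − 2·3] + [2·(-1) − 0·2]| = 44, so the area is 22.
Along each edge there are gcd(|Δx|,|Δy|)+1 lattice points, so counting each shared vertex once the boundary has gcd(7,1) + gcd(1,5) + gcd(4,1) + gcd(2,3) = 1+1+1+1 = 4.
By Pick's theorem I = A − B/2 + 1 = 22 − 4/2 + 1 = 21.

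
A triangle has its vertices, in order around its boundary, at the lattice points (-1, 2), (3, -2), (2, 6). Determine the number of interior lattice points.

The shoelace formula gives twice the area as |[(-1)·(-2) − 3·2] + [3·6 − 2·(-2)] + [2·2 − (-1)·6]| = 28, so the area is 14.
Along each edge there are gcd(|Δx|,|Δy|)+1 lattice points, so counting each shared vertex once the boundary has gcd(4,4) + gcd(1,8) + gcd(3,4) = 4+1+1 = 6.
Pick's theorem gives I = A − B/2 + 1 = 14 − 6/2 + 1 = 12.

12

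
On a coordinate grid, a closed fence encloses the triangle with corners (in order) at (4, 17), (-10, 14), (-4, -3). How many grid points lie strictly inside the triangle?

126

The shoelace formula gives twice the area as |[4·14 − (-10)·17] + [(-10)·(-3) − (-4)·14] + [(-4)·17 − 4·(-3)]| = 256, so the area is 128.
The number of boundary lattice points is Σ gcd(|Δx|,|Δy|) = gcd(14,3) + gcd(6,17) + gcd(8,20) = 1+1+4 = 6.
Pick's theorem gives I = A − B/2 + 1 = 128 − 6/2 + 1 = 126.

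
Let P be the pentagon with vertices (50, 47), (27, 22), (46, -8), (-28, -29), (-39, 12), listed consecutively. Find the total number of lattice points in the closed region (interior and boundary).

Using the shoelace formula, 2A = |(50·22 − 27·47) + (27·(-8) − 46·22) + (46·(-29) − (-28)·(-8)) + ((-28)·12 − (-39)·(-29)) + ((-39)·47 − 50·12)| = 6855, so the area is 3427.5.
Summing gcd(|Δx|,|Δy|) over the edges gives the boundary count: gcd(23,25) + gcd(19,30) + gcd(74,21) + gcd(11,41) + gcd(89,35) = 1+1+1+1+1 = 5.
Pick's theorem gives I = A − B/2 + 1 = 3427.5 − 5/2 + 1 = 3426, so the closed region contains I + B = 3426 + 5 = 3431 lattice points.

3431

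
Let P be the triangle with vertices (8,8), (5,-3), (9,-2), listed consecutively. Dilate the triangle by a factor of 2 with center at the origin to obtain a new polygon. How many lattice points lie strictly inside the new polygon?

80

The shoelace formula gives twice the area as |(8·(-3) − 5·8) + (5·(-2) − 9·(-3)) + (9·8 − 8·(-2))| = 41, so the area is 41/2.
Along each edge there are gcd(|Δx|,|Δy|)+1 lattice points, so counting each shared vertex once the boundary has gcd(3,11) + gcd(4,1) + gcd(1,10) = 1+1+1 = 3.
Scaling by 2 multiplies the area by 2² = 4 (so the new area is 82) and multiplies the boundary lattice-point count by 2, giving 6.
By Pick's theorem, the interior count of the dilated polygon is 82 − 6/2 + 1 = 80.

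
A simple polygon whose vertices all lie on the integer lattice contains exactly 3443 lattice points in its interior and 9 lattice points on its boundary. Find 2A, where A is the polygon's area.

By Pick's theorem, A = I + B/2 − 1 = 3443 + 9/2 − 1 = 6893/2.
Hence 2A = 6893.

6893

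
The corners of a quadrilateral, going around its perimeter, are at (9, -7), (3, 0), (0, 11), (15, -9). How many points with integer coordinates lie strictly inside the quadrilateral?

The shoelace formula gives twice the area as |[9·0 − 3·(-7)] + [3·11 − 0·0] + [0·(-9) − 15·11] + [15·(-7) − 9·(-9)]| = 135, so the area is 67.5.
Along each edge there are gcd(|Δx|,|Δy|)+1 lattice points, so counting each shared vertex once the boundary has gcd(6,7) + gcd(3,11) + gcd(15,20) + gcd(6,2) = 1+1+5+2 = 9.
By Pick's theorem A = I + B/2 − 1, so I = 67.5 − 9/2 + 1 = 64.

64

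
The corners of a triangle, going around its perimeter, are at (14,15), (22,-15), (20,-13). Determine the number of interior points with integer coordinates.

The shoelace formula gives twice the area as |(14·(-15) − 22·15) + (22·(-13) − 20·(-15)) + (20·15 − 14·(-13))| = 44, so the area is 22.
Summing gcd(|Δx|,|Δy|) over the edges gives the boundary count: gcd(8,30) + gcd(2,2) + gcd(6,28) = 2+2+2 = 6.
Pick's theorem gives I = A − B/2 + 1 = 22 − 6/2 + 1 = 20.

20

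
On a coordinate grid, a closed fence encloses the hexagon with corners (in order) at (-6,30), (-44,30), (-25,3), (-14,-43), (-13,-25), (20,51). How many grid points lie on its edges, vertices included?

43

Along each edge there are gcd(|Δx|,|Δy|)+1 lattice points, so counting each shared vertex once the boundary has gcd(38,0) + gcd(19,27) + gcd(11,46) + gcd(1,18) + gcd(33,76) + gcd(26,21) = 38+1+1+1+1+1 = 43.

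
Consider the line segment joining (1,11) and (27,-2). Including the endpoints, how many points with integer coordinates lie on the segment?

The number of lattice points on a segment between lattice points is gcd(|Δx|,|Δy|) + 1 = gcd(26,13) + 1 = 13 + 1 = 14.

14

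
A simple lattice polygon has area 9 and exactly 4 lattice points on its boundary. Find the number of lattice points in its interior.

8

From Pick's theorem, I = A − B/2 + 1 = 9 − 4/2 + 1 = 8.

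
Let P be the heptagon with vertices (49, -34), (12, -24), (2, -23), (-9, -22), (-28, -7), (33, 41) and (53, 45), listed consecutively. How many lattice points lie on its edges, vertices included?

10

Summing gcd(|Δx|,|Δy|) over the edges gives the boundary count: gcd(37,10) + gcd(10,1) + gcd(11,1) + gcd(19,15) + gcd(61,48) + gcd(20,4) + gcd(4,79) = 1+1+1+1+1+4+1 = 10.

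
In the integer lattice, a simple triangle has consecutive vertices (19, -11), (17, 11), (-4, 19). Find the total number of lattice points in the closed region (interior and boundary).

By the shoelace formula, twice the signed area is |[19·11 − 17·(-11)] + [17·19 − (-4)·11] + [(-4)·(-11) − 19·19]| = 446, so the area is 223.
Along each edge there are gcd(|Δx|,|Δy|)+1 lattice points, so counting each shared vertex once the boundary has gcd(2,22) + gcd(21,8) + gcd(23,30) = 2+1+1 = 4.
Pick's theorem gives I = A − B/2 + 1 = 223 − 4/2 + 1 = 222, so the closed region contains I + B = 222 + 4 = 226 lattice points.

226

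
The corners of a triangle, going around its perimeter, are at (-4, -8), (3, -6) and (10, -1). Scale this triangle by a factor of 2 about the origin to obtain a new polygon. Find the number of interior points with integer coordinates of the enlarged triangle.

34

By the shoelace formula, twice the signed area is |((-4)·(-6) − 3·(-8)) + (3·(-1) − 10·(-6)) + (10·(-8) − (-4)·(-1))| = 21, so the area is 10.5.
Summing gcd(|Δx|,|Δy|) over the edges gives the boundary count: gcd(7,2) + gcd(7,5) + gcd(14,7) = 1+1+7 = 9.
Scaling by 2 multiplies the area by 2² = 4 (so the new area is 42) and multiplies the boundary lattice-point count by 2, giving 18.
By Pick's theorem, the interior count of the dilated polygon is 42 − 18/2 + 1 = 34.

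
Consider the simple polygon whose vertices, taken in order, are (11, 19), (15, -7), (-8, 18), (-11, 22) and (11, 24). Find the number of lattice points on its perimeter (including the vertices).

11

Along each edge there are gcd(|Δx|,|Δy|)+1 lattice points, so counting each shared vertex once the boundary has gcd(4,26) + gcd(23,25) + gcd(3,4) + gcd(22,2) + gcd(0,5) = 2+1+1+2+5 = 11.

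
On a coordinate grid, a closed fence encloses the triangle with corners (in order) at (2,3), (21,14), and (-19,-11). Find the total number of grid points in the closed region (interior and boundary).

25

Using the shoelace formula, 2A = |(2·14 − 21·3) + (21·(-11) − (-19)·14) + ((-19)·3 − 2·(-11))| = 35, so the area is 17.5.
Summing gcd(|Δx|,|Δy|) over the edges gives the boundary count: gcd(19,11) + gcd(40,25) + gcd(21,14) = 1+5+7 = 13.
Pick's theorem gives I = A − B/2 + 1 = 17.5 − 13/2 + 1 = 12, so the closed region contains I + B = 12 + 13 = 25 lattice points.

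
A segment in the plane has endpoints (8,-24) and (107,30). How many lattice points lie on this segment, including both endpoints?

10

The number of lattice points on a segment between lattice points is gcd(|Δx|,|Δy|) + 1 = gcd(99,54) + 1 = 9 + 1 = 10.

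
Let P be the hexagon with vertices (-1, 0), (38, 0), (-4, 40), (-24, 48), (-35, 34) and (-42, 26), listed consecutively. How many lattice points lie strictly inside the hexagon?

1825

Using the shoelace formula, 2A = |((-1)·0 − 38·0) + (38·40 − (-4)·0) + ((-4)·48 − (-24)·40) + ((-24)·34 − (-35)·48) + ((-35)·26 − (-42)·34) + ((-42)·0 − (-1)·26)| = 3696, so the area is 1848.
The number of boundary lattice points is Σ gcd(|Δx|,|Δy|) = gcd(39,0) + gcd(42,40) + gcd(20,8) + gcd(11,14) + gcd(7,8) + gcd(41,26) = 39+2+4+1+1+1 = 48.
By Pick's theorem A = I + B/2 − 1, so I = 1848 − 48/2 + 1 = 1825.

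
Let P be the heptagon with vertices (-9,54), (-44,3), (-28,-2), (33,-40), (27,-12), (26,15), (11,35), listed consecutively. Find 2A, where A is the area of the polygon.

6762

By the shoelace formula, twice the signed area is |[(-9)·3 − (-44)·54] + [(-44)·(-2) − (-28)·3] + [(-28)·(-40) − 33·(-2)] + [33·(-12) − 27·(-40)] + [27·15 − 26·(-12)] + [26·35 − 11·15] + [11·54 − (-9)·35]| = 6762, so the area is 3381.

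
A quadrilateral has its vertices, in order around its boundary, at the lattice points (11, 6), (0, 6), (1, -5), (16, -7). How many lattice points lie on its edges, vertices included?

Along each edge there are gcd(|Δx|,|Δy|)+1 lattice points, so counting each shared vertex once the boundary has gcd(11,0) + gcd(1,11) + gcd(15,2) + gcd(5,13) = 11+1+1+1 = 14.

14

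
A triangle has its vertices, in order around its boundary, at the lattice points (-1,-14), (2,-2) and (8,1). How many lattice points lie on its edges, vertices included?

Summing gcd(|Δx|,|Δy|) over the edges gives the boundary count: gcd(3,12) + gcd(6,3) + gcd(9,15) = 3+3+3 = 9.

9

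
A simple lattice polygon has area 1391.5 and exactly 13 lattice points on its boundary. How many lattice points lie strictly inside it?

1386

Pick's theorem A = I + B/2 − 1 rearranges to I = A − B/2 + 1 = 1391.5 − 13/2 + 1 = 1386.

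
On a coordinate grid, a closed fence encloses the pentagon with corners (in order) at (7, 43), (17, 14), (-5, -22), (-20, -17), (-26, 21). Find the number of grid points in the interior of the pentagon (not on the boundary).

The shoelace formula gives twice the area as |[7·14 − 17·43] + [17·(-22) − (-5)·14] + [(-5)·(-17) − (-20)·(-22)] + [(-20)·21 − (-26)·(-17)] + [(-26)·43 − 7·21]| = 3419, so the area is 1709.5.
Summing gcd(|Δx|,|Δy|) over the edges gives the boundary count: gcd(10,29) + gcd(22,36) + gcd(15,5) + gcd(6,38) + gcd(33,22) = 1+2+5+2+11 = 21.
By Pick's theorem A = I + B/2 − 1, so I = 1709.5 − 21/2 + 1 = 1700.

1700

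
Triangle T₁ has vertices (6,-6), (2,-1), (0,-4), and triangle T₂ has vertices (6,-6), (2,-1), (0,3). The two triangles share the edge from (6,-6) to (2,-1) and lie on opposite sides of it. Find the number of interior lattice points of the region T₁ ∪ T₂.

11

The union is the simple quadrilateral with vertices (6,-6), (0,-4), (2,-1), (0,3) in order.
Using the shoelace formula, 2A = |(6·(-4) − 0·(-6)) + (0·(-1) − 2·(-4)) + (2·3 − 0·(-1)) + (0·(-6) − 6·3)| = 28, so the area is 14.
The number of boundary lattice points is Σ gcd(|Δx|,|Δy|) = gcd(6,2) + gcd(2,3) + gcd(2,4) + gcd(6,9) = 2+1+2+3 = 8.
By Pick's theorem I = A − B/2 + 1 = 14 − 8/2 + 1 = 11.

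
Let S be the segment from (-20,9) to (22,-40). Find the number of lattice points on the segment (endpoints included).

The number of lattice points on a segment between lattice points is gcd(|Δx|,|Δy|) + 1 = gcd(42,49) + 1 = 7 + 1 = 8.

8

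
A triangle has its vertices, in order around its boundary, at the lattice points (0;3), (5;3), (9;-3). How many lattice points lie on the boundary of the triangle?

Along each edge there are gcd(|Δx|,|Δy|)+1 lattice points, so counting each shared vertex once the boundary has gcd(5,0) + gcd(4,6) + gcd(9,6) = 5+2+3 = 10.

10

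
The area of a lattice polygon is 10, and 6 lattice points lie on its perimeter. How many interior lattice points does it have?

Pick's theorem A = I + B/2 − 1 rearranges to I = A − B/2 + 1 = 10 − 6/2 + 1 = 8.

8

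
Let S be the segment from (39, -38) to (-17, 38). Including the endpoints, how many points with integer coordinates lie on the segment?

5

The number of lattice points on a segment between lattice points is gcd(|Δx|,|Δy|) + 1 = gcd(56,76) + 1 = 4 + 1 = 5.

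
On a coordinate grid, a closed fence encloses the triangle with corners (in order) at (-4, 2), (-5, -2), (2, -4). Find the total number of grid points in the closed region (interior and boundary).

Using the shoelace formula, 2A = |((-4)·(-2) − (-5)·2) + ((-5)·(-4) − 2·(-2)) + (2·2 − (-4)·(-4))| = 30, so the area is 15.
Along each edge there are gcd(|Δx|,|Δy|)+1 lattice points, so counting each shared vertex once the boundary has gcd(1,4) + gcd(7,2) + gcd(6,6) = 1+1+6 = 8.
Pick's theorem gives I = A − B/2 + 1 = 15 − 8/2 + 1 = 12, so the closed region contains I + B = 12 + 8 = 20 lattice points.

20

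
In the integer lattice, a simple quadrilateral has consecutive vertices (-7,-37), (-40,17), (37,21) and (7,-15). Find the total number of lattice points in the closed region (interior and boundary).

2074

By the shoelace formula, twice the signed area is |[(-7)·17 − (-40)·(-37)] + [(-40)·21 − 37·17] + [37·(-15) − 7·21] + [7·(-37) − (-7)·(-15)]| = 4134, so the area is 2067.
Summing gcd(|Δx|,|Δy|) over the edges gives the boundary count: gcd(33,54) + gcd(77,4) + gcd(30,36) + gcd(14,22) = 3+1+6+2 = 12.
Pick's theorem gives I = A − B/2 + 1 = 2067 − 12/2 + 1 = 2062, so the closed region contains I + B = 2062 + 12 = 2074 lattice points.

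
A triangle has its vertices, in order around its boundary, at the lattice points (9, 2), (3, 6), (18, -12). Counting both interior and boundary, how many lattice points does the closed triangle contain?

By the shoelace formula, twice the signed area is |[9·6 − 3·2] + [3·(-12) − 18·6] + [18·2 − 9·(-12)]| = 48, so the area is 24.
Summing gcd(|Δx|,|Δy|) over the edges gives the boundary count: gcd(6,4) + gcd(15,18) + gcd(9,14) = 2+3+1 = 6.
Pick's theorem gives I = A − B/2 + 1 = 24 − 6/2 + 1 = 22, so the closed region contains I + B = 22 + 6 = 28 lattice points.

28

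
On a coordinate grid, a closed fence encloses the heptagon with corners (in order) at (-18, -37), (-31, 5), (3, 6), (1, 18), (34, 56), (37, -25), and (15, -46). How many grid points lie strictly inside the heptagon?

Using the shoelace formula, 2A = |[(-18)·5 − (-31)·(-37)] + [(-31)·6 − 3·5] + [3·18 − 1·6] + [1·56 − 34·18] + [34·(-25) − 37·56] + [37·(-46) − 15·(-25)] + [15·(-37) − (-18)·(-46)]| = 7578, so the area is 3789.
Summing gcd(|Δx|,|Δy|) over the edges gives the boundary count: gcd(13,42) + gcd(34,1) + gcd(2,12) + gcd(33,38) + gcd(3,81) + gcd(22,21) + gcd(33,9) = 1+1+2+1+3+1+3 = 12.
Pick's theorem gives I = A − B/2 + 1 = 3789 − 12/2 + 1 = 3784.

3784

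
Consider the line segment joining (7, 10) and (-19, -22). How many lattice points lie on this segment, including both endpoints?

3

The number of lattice points on a segment between lattice points is gcd(|Δx|,|Δy|) + 1 = gcd(26,32) + 1 = 2 + 1 = 3.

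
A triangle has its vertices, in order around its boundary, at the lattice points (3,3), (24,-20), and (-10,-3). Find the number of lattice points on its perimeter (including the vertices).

19

The number of boundary lattice points is Σ gcd(|Δx|,|Δy|) = gcd(21,23) + gcd(34,17) + gcd(13,6) = 1+17+1 = 19.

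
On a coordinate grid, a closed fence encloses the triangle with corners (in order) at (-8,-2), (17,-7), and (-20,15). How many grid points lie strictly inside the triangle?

The shoelace formula gives twice the area as |((-8)·(-7) − 17·(-2)) + (17·15 − (-20)·(-7)) + ((-20)·(-2) − (-8)·15)| = 365, so the area is 365/2.
The number of boundary lattice points is Σ gcd(|Δx|,|Δy|) = gcd(25,5) + gcd(37,22) + gcd(12,17) = 5+1+1 = 7.
By Pick's theorem A = I + B/2 − 1, so I = 365/2 − 7/2 + 1 = 180.

180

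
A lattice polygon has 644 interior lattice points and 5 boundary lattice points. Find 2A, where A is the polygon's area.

By Pick's theorem, A = I + B/2 − 1 = 644 + 5/2 − 1 = 1291/2.
Hence 2A = 1291.

1291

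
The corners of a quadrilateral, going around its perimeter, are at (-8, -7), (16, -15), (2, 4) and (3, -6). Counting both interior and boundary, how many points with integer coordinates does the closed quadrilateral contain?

Using the shoelace formula, 2A = |((-8)·(-15) − 16·(-7)) + (16·4 − 2·(-15)) + (2·(-6) − 3·4) + (3·(-7) − (-8)·(-6))| = 233, so the area is 233/2.
The number of boundary lattice points is Σ gcd(|Δx|,|Δy|) = gcd(24,8) + gcd(14,19) + gcd(1,10) + gcd(11,1) = 8+1+1+1 = 11.
Pick's theorem gives I = A − B/2 + 1 = 233/2 − 11/2 + 1 = 112, so the closed region contains I + B = 112 + 11 = 123 lattice points.

123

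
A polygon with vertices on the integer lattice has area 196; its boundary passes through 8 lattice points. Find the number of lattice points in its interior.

Pick's theorem A = I + B/2 − 1 rearranges to I = A − B/2 + 1 = 196 − 8/2 + 1 = 193.

193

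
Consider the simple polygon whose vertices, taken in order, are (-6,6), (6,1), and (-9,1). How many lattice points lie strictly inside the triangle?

30

By the shoelace formula, twice the signed area is |[(-6)·1 − 6·6] + [6·1 − (-9)·1] + [(-9)·6 − (-6)·1]| = 75, so the area is 75/2.
Along each edge there are gcd(|Δx|,|Δy|)+1 lattice points, so counting each shared vertex once the boundary has gcd(12,5) + gcd(15,0) + gcd(3,5) = 1+15+1 = 17.
By Pick's theorem A = I + B/2 − 1, so I = 75/2 − 17/2 + 1 = 30.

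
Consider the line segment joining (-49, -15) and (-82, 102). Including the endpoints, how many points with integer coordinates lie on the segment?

The number of lattice points on a segment between lattice points is gcd(|Δx|,|Δy|) + 1 = gcd(33,117) + 1 = 3 + 1 = 4.

4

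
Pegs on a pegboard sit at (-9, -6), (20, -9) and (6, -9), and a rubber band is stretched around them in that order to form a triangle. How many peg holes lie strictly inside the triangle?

By the shoelace formula, twice the signed area is |((-9)·(-9) − 20·(-6)) + (20·(-9) − 6·(-9)) + (6·(-6) − (-9)·(-9))| = 42, so the area is 21.
The number of boundary lattice points is Σ gcd(|Δx|,|Δy|) = gcd(29,3) + gcd(14,0) + gcd(15,3) = 1+14+3 = 18.
By Pick's theorem A = I + B/2 − 1, so I = 21 − 18/2 + 1 = 13.

13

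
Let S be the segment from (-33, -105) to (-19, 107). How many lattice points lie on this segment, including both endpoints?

The number of lattice points on a segment between lattice points is gcd(|Δx|,|Δy|) + 1 = gcd(14,212) + 1 = 2 + 1 = 3.

3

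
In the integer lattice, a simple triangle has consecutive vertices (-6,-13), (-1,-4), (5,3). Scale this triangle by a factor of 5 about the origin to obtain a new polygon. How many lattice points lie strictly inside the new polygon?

231

The shoelace formula gives twice the area as |[(-6)·(-4) − (-1)·(-13)] + [(-1)·3 − 5·(-4)] + [5·(-13) − (-6)·3]| = 19, so the area is 19/2.
Summing gcd(|Δx|,|Δy|) over the edges gives the boundary count: gcd(5,9) + gcd(6,7) + gcd(11,16) = 1+1+1 = 3.
Scaling by 5 multiplies the area by 5² = 25 (so the new area is 475/2) and multiplies the boundary lattice-point count by 5, giving 15.
By Pick's theorem, the interior count of the dilated polygon is 475/2 − 15/2 + 1 = 231.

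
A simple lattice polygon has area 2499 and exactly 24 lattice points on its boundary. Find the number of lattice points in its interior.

Pick's theorem A = I + B/2 − 1 rearranges to I = A − B/2 + 1 = 2499 − 24/2 + 1 = 2488.

2488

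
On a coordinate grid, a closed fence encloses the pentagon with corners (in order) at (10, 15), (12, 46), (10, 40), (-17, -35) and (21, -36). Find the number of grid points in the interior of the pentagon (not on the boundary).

1323

The shoelace formula gives twice the area as |(10·46 − 12·15) + (12·40 − 10·46) + (10·(-35) − (-17)·40) + ((-17)·(-36) − 21·(-35)) + (21·15 − 10·(-36))| = 2652, so the area is 1326.
Along each edge there are gcd(|Δx|,|Δy|)+1 lattice points, so counting each shared vertex once the boundary has gcd(2,31) + gcd(2,6) + gcd(27,75) + gcd(38,1) + gcd(11,51) = 1+2+3+1+1 = 8.
By Pick's theorem A = I + B/2 − 1, so I = 1326 − 8/2 + 1 = 1323.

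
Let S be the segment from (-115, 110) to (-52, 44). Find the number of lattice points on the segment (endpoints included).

4

The number of lattice points on a segment between lattice points is gcd(|Δx|,|Δy|) + 1 = gcd(63,66) + 1 = 3 + 1 = 4.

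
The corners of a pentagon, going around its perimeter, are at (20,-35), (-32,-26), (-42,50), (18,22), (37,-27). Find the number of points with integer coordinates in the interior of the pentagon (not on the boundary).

Using the shoelace formula, 2A = |(20·(-26) − (-32)·(-35)) + ((-32)·50 − (-42)·(-26)) + ((-42)·22 − 18·50) + (18·(-27) − 37·22) + (37·(-35) − 20·(-27))| = 8211, so the area is 4105.5.
Summing gcd(|Δx|,|Δy|) over the edges gives the boundary count: gcd(52,9) + gcd(10,76) + gcd(60,28) + gcd(19,49) + gcd(17,8) = 1+2+4+1+1 = 9.
Pick's theorem gives I = A − B/2 + 1 = 4105.5 − 9/2 + 1 = 4102.

4102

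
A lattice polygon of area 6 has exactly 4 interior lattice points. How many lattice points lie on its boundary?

Pick's theorem gives A = I + B/2 − 1, so B = 2(A − I + 1) = 2(6 − 4 + 1) = 6.

6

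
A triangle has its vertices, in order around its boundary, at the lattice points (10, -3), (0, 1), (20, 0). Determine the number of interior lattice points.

34

By the shoelace formula, twice the signed area is |(10·1 − 0·(-3)) + (0·0 − 20·1) + (20·(-3) − 10·0)| = 70, so the area is 35.
Summing gcd(|Δx|,|Δy|) over the edges gives the boundary count: gcd(10,4) + gcd(20,1) + gcd(10,3) = 2+1+1 = 4.
Pick's theorem gives I = A − B/2 + 1 = 35 − 4/2 + 1 = 34.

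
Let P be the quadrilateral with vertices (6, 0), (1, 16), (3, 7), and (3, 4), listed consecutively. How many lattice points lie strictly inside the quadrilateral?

9

The shoelace formula gives twice the area as |(6·16 − 1·0) + (1·7 − 3·16) + (3·4 − 3·7) + (3·0 − 6·4)| = 22, so the area is 11.
The number of boundary lattice points is Σ gcd(|Δx|,|Δy|) = gcd(5,16) + gcd(2,9) + gcd(0,3) + gcd(3,4) = 1+1+3+1 = 6.
By Pick's theorem A = I + B/2 − 1, so I = 11 − 6/2 + 1 = 9.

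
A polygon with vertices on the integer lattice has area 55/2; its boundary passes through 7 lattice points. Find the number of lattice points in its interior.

From Pick's theorem, I = A − B/2 + 1 = 55/2 − 7/2 + 1 = 25.

25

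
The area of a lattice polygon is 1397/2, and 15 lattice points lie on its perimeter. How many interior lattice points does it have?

692

From Pick's theorem, I = A − B/2 + 1 = 1397/2 − 15/2 + 1 = 692.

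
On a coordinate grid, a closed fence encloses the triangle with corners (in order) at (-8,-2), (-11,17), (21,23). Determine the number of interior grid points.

312

By the shoelace formula, twice the signed area is |((-8)·17 − (-11)·(-2)) + ((-11)·23 − 21·17) + (21·(-2) − (-8)·23)| = 626, so the area is 313.
Along each edge there are gcd(|Δx|,|Δy|)+1 lattice points, so counting each shared vertex once the boundary has gcd(3,19) + gcd(32,6) + gcd(29,25) = 1+2+1 = 4.
By Pick's theorem A = I + B/2 − 1, so I = 313 − 4/2 + 1 = 312.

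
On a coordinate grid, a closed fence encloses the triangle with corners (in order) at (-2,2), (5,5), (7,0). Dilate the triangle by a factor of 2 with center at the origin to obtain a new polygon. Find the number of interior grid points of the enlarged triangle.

By the shoelace formula, twice the signed area is |[(-2)·5 − 5·2] + [5·0 − 7·5] + [7·2 − (-2)·0]| = 41, so the area is 20.5.
Along each edge there are gcd(|Δx|,|Δy|)+1 lattice points, so counting each shared vertex once the boundary has gcd(7,3) + gcd(2,5) + gcd(9,2) = 1+1+1 = 3.
Scaling by 2 multiplies the area by 2² = 4 (so the new area is 82) and multiplies the boundary lattice-point count by 2, giving 6.
By Pick's theorem, the interior count of the dilated polygon is 82 − 6/2 + 1 = 80.

80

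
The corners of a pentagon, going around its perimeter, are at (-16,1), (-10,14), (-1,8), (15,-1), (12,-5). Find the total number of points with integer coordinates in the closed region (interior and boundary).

Using the shoelace formula, 2A = |[(-16)·14 − (-10)·1] + [(-10)·8 − (-1)·14] + [(-1)·(-1) − 15·8] + [15·(-5) − 12·(-1)] + [12·1 − (-16)·(-5)]| = 530, so the area is 265.
The number of boundary lattice points is Σ gcd(|Δx|,|Δy|) = gcd(6,13) + gcd(9,6) + gcd(16,9) + gcd(3,4) + gcd(28,6) = 1+3+1+1+2 = 8.
Pick's theorem gives I = A − B/2 + 1 = 265 − 8/2 + 1 = 262, so the closed region contains I + B = 262 + 8 = 270 lattice points.

270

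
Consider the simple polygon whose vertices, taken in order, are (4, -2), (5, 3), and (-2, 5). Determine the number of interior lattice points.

18

Using the shoelace formula, 2A = |(4·3 − 5·(-2)) + (5·5 − (-2)·3) + ((-2)·(-2) − 4·5)| = 37, so the area is 18.5.
Summing gcd(|Δx|,|Δy|) over the edges gives the boundary count: gcd(1,5) + gcd(7,2) + gcd(6,7) = 1+1+1 = 3.
Pick's theorem gives I = A − B/2 + 1 = 18.5 − 3/2 + 1 = 18.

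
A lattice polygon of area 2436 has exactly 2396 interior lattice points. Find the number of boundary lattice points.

82

Pick's theorem gives A = I + B/2 − 1, so B = 2(A − I + 1) = 2(2436 − 2396 + 1) = 82.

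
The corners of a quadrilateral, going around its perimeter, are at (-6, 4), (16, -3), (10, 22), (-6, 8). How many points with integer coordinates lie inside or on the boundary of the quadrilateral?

291

Using the shoelace formula, 2A = |((-6)·(-3) − 16·4) + (16·22 − 10·(-3)) + (10·8 − (-6)·22) + ((-6)·4 − (-6)·8)| = 572, so the area is 286.
Summing gcd(|Δx|,|Δy|) over the edges gives the boundary count: gcd(22,7) + gcd(6,25) + gcd(16,14) + gcd(0,4) = 1+1+2+4 = 8.
Pick's theorem gives I = A − B/2 + 1 = 286 − 8/2 + 1 = 283, so the closed region contains I + B = 283 + 8 = 291 lattice points.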